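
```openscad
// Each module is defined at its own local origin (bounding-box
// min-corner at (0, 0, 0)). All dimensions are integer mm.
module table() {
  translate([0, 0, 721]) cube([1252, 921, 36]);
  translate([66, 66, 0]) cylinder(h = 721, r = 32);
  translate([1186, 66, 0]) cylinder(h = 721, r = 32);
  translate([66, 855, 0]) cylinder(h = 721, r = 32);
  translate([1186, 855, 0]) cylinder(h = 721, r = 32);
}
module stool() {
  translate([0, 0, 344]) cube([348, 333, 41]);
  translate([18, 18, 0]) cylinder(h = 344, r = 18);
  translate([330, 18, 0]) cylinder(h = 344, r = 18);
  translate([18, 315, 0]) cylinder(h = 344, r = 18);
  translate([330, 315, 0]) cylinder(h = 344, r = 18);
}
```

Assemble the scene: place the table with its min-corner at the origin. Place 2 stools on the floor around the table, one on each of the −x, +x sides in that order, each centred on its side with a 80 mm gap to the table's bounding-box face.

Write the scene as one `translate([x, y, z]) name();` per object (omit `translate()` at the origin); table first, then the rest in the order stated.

table();
translate([-428, 294, 0]) stool();
translate([1332, 294, 0]) stool();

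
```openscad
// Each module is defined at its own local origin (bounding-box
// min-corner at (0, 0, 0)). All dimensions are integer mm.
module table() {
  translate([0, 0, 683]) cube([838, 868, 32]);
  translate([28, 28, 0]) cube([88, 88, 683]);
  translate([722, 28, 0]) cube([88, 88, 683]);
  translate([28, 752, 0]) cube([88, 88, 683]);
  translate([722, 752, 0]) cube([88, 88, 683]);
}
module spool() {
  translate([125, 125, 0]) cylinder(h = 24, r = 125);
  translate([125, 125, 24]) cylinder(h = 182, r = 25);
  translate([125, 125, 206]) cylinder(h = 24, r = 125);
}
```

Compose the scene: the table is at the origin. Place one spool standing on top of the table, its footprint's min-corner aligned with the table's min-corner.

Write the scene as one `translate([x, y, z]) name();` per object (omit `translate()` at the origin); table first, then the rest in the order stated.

table();
translate([0, 0, 715]) spool();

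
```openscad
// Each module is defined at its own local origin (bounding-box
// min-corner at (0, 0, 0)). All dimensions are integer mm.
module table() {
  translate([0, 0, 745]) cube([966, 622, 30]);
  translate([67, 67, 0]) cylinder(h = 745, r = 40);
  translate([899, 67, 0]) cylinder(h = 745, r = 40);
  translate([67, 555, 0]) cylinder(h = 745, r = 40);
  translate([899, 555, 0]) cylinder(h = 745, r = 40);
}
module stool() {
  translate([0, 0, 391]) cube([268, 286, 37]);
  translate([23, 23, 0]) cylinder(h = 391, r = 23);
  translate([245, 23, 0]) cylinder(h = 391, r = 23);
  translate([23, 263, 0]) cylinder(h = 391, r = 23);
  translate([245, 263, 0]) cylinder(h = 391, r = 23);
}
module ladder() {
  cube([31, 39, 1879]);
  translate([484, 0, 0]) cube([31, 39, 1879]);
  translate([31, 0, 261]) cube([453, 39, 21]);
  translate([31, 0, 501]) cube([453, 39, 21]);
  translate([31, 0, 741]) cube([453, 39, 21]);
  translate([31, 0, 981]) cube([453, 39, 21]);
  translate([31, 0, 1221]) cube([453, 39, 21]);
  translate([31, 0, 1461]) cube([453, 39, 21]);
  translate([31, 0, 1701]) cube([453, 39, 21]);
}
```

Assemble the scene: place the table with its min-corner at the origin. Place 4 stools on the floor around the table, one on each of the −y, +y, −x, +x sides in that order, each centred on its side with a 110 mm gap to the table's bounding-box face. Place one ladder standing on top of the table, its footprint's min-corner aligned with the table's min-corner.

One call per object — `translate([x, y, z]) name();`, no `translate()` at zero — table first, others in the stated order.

table();
translate([349, -396, 0]) stool();
translate([349, 732, 0]) stool();
translate([-378, 168, 0]) stool();
translate([1076, 168, 0]) stool();
translate([0, 0, 775]) ladder();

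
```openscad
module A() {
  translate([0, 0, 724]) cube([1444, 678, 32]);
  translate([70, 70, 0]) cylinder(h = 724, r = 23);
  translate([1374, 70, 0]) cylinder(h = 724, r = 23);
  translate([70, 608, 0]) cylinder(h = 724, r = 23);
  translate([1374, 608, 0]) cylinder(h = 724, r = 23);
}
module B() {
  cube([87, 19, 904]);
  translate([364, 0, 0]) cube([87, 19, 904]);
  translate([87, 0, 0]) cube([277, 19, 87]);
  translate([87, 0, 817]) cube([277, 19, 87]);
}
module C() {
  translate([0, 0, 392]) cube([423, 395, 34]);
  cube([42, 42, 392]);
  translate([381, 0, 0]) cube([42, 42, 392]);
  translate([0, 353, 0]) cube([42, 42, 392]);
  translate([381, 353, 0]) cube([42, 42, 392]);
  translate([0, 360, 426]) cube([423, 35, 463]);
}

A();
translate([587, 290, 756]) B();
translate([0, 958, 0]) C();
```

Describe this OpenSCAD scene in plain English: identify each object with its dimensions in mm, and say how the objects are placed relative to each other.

A is a table: top 1444 mm (x) × 678 mm (y), 32 mm thick, upper face at z = 756 mm, on four round legs of 46 mm diameter, each leg's bounding box inset 47 mm from the nearest pair of top edges, running from z = 0 to the bottom of the top.

B is a picture frame with a 277×730 mm rectangular opening (x by z) and a uniform 87 mm border on every side. Frame depth is 19 mm along y. It is built from two vertical stiles running the full outside height and two horizontal rails spanning the gap between the stiles.

C is a chair. The seat is a 423×395×34 mm slab with its top at z = 426 mm, on four 42×42 mm corner legs (flush with the seat edges, standing on z = 0). A flat backrest 35 mm thick, 463 mm tall, spans the full seat width and rises from the seat top along its +y edge, rear face flush with the rear of the seat.

The picture frame is on top of the table. The chair is on the floor beside the table on its +y side.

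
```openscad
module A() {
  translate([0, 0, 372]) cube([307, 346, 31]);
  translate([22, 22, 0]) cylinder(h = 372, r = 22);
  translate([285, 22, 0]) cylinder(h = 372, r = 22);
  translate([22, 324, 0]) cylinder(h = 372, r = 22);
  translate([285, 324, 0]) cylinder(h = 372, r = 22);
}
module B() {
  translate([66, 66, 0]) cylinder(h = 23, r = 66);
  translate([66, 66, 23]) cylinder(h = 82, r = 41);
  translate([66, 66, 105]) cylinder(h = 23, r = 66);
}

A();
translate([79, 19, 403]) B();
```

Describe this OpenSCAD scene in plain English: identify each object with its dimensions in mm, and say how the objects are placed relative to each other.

A is a four-legged stool. The seat is a 307×346×31 mm slab whose top surface is at z = 403 mm; four round legs, each 44 mm in diameter, run from the floor (z = 0) to the underside of the seat, each leg's axis is inset half a diameter from the nearest pair of seat edges (so the leg's bounding box is flush with the corner).

B is a spool: two coaxial disc flanges of radius 66 mm and thickness 23 mm, joined by a core cylinder of radius 41 mm and height 82 mm. The lower flange rests on z = 0 and the three cylinders share a vertical axis.

The spool is on top of the stool.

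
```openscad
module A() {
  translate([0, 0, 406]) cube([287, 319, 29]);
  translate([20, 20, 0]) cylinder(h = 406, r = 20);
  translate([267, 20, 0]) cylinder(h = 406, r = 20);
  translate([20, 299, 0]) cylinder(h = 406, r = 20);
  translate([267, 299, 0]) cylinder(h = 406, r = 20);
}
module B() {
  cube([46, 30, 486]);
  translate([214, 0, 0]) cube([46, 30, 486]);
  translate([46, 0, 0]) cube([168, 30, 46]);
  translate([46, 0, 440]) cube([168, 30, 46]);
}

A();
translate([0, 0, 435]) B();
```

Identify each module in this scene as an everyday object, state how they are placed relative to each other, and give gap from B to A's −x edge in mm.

A is a stool. B is a picture frame. The picture frame is on top of the stool. The gap from the picture frame to the stool's −x edge is 0 mm.

The picture frame's min-x is at 0; the stool's min-x is 0; gap = 0 mm.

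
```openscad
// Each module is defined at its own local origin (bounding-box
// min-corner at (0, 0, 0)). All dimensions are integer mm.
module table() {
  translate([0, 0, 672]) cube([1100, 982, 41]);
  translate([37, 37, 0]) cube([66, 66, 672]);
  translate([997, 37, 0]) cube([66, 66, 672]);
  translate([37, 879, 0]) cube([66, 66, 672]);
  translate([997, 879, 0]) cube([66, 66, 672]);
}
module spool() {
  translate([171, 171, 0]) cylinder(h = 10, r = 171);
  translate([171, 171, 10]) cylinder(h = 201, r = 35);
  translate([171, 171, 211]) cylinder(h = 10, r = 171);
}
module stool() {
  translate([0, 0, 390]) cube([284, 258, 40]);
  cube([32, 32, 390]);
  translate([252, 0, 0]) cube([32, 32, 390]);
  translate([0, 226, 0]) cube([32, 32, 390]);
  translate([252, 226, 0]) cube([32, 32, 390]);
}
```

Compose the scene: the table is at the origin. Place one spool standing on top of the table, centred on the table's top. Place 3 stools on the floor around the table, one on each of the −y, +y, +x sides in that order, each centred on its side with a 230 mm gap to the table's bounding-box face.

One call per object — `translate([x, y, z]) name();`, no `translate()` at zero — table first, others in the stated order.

table();
translate([379, 320, 713]) spool();
translate([408, -488, 0]) stool();
translate([408, 1212, 0]) stool();
translate([1330, 362, 0]) stool();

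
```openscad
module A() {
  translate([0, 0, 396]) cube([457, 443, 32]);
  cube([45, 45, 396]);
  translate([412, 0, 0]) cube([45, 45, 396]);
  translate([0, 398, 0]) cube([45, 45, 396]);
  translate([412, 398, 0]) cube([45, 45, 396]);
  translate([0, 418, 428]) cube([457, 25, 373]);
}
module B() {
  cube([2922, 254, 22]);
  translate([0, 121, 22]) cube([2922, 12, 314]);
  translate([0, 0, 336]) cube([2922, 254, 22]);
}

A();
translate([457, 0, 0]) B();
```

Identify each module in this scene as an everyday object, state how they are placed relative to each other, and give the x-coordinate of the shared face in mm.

A is a chair. B is an I-beam. The I-beam is against the chair's +x side, with their −y faces flush. The x-coordinate of the shared face is 457 mm.

The chair's +x face and the I-beam's −x face are both at x = 457 mm.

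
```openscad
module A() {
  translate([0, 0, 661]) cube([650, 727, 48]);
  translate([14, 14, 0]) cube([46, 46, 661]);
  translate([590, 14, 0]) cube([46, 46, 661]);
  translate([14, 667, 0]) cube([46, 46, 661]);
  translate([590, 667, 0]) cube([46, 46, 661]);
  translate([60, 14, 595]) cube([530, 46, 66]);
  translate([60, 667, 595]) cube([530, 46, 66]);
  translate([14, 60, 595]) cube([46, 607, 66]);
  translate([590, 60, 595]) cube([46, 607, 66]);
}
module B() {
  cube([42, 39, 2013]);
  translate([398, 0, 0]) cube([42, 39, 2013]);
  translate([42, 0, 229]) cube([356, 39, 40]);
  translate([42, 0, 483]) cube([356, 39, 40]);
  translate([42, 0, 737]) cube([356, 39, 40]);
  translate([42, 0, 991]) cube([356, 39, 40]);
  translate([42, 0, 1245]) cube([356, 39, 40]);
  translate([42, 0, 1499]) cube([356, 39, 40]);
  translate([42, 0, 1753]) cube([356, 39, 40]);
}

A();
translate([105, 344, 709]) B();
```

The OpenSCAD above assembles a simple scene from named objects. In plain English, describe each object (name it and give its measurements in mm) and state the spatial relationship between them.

A is a rectangular dining table. The top is 650×727×48 mm with its upper surface at z = 709 mm. It stands on four 46×46 mm square legs, each inset 14 mm from the nearest pair of top edges, running from the floor to the underside of the top. Four apron rails, 46 mm thick and 66 mm tall, run between adjacent legs with their top edges flush with the underside of the top and their outer faces flush with the legs' outer faces.

B is a wooden ladder with two side rails of 42×39 mm section and 2013 mm height, set 440 mm apart overall. Between them run 7 rectangular rungs (39 mm deep, 40 mm thick), front faces flush with the rails' −y face. The bottom of the first rung is 229 mm above the floor and each subsequent rung is 254 mm higher than the one below.

The ladder is on top of the table, centred.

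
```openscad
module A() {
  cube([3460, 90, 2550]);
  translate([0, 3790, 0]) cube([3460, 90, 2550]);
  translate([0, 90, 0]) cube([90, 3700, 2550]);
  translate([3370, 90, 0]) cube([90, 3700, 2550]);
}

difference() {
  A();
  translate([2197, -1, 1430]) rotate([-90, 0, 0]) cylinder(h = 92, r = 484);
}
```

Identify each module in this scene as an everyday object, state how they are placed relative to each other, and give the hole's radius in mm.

A is a house frame. The house frame has a circular hole through its front wall. The hole's radius is 484 mm.

The subtracted cylinder has r = 484 mm.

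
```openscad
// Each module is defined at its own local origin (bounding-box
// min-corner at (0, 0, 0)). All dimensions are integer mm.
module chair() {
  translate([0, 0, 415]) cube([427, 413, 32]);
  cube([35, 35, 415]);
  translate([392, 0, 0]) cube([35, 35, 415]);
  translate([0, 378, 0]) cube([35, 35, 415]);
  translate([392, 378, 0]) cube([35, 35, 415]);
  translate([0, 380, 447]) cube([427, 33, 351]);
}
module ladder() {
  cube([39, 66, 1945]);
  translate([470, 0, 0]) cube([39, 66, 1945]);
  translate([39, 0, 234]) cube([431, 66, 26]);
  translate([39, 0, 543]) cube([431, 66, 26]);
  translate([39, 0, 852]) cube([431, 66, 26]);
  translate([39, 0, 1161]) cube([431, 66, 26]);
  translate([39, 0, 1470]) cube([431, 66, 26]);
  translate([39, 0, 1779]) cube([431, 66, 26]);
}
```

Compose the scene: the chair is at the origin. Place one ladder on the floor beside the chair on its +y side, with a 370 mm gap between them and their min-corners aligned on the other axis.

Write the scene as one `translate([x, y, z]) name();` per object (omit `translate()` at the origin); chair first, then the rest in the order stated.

chair();
translate([0, 783, 0]) ladder();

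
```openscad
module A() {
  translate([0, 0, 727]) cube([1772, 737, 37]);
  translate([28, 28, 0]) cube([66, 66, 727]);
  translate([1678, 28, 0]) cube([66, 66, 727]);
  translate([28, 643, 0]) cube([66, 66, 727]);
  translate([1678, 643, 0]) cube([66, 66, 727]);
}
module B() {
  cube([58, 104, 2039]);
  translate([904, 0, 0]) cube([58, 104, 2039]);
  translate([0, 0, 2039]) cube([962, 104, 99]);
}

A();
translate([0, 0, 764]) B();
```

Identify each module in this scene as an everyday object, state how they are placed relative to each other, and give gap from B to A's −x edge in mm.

A is a table. B is a door frame. The door frame is on top of the table. The gap from the door frame to the table's −x edge is 0 mm.

The door frame's min-x is at 0; the table's min-x is 0; gap = 0 mm.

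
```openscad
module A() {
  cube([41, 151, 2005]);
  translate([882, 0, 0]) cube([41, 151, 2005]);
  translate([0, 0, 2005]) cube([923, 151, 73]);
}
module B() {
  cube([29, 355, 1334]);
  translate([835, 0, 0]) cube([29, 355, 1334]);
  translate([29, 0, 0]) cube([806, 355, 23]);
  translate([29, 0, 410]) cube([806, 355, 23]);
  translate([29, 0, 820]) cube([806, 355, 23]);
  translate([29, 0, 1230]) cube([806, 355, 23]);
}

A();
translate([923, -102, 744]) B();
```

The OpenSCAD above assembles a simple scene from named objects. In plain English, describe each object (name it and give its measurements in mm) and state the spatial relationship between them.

A is a rectangular door frame: two vertical jambs of 41×151 mm section, 2005 mm tall, with a clear opening 841 mm wide between their inner faces. A header 73 mm tall and 151 mm deep lies on top of the jambs and spans the full outside width.

B is an open bookshelf. Two side panels, each 29 mm thick, 355 mm deep and 1334 mm tall, stand 864 mm apart (outside-to-outside). Between them sit 4 shelves, each 23 mm thick and 355 mm deep, spanning the full gap between the sides. The bottom shelf rests on the floor (its underside at z = 0) and the clear gap between one shelf's top and the next shelf's underside is 387 mm.

The bookshelf is beside the door frame with their tops flush at z = 2078.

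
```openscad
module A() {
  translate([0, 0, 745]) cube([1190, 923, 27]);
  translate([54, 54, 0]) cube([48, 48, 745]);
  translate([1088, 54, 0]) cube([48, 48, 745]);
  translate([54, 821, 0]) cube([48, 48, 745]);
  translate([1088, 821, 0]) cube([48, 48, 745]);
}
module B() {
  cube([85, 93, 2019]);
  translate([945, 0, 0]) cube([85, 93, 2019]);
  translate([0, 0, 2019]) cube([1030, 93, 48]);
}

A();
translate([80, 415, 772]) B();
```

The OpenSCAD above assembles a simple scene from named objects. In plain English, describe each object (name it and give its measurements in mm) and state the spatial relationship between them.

A is a table: top 1190 mm (x) × 923 mm (y), 27 mm thick, upper face at z = 772 mm, on four 48×48 mm square legs, each inset 54 mm from the nearest pair of top edges, running from z = 0 to the bottom of the top.

B is a rectangular door frame: two vertical jambs of 85×93 mm section, 2019 mm tall, with a clear opening 860 mm wide between their inner faces. A header 48 mm tall and 93 mm deep lies on top of the jambs and spans the full outside width.

The door frame is on top of the table, centred.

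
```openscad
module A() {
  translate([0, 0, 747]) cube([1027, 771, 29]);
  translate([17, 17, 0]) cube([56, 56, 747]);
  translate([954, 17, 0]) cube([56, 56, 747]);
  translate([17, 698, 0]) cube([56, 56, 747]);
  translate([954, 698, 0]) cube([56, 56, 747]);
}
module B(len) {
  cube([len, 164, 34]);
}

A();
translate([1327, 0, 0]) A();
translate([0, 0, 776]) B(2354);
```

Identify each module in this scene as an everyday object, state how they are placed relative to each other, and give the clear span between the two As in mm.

A is a table. B is a beam. A beam spans the tops of two tables. The clear span between the two tables is 300 mm.

Second table starts at x = 1327; first ends at x = 1027; clear span = 1327 − 1027 = 300 mm.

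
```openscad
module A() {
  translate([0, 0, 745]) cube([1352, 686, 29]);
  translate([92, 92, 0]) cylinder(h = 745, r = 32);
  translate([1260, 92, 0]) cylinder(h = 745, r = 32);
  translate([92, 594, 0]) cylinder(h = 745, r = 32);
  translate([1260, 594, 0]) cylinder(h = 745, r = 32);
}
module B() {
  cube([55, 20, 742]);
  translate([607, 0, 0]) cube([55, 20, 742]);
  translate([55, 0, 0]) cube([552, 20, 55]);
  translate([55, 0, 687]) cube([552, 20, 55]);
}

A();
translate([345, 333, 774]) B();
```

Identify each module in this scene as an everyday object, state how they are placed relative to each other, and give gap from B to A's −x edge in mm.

The picture frame's min-x is at 345; the table's min-x is 0; gap = 345 mm.

A is a table. B is a picture frame. The picture frame is on top of the table, centred. The gap from the picture frame to the table's −x edge is 345 mm.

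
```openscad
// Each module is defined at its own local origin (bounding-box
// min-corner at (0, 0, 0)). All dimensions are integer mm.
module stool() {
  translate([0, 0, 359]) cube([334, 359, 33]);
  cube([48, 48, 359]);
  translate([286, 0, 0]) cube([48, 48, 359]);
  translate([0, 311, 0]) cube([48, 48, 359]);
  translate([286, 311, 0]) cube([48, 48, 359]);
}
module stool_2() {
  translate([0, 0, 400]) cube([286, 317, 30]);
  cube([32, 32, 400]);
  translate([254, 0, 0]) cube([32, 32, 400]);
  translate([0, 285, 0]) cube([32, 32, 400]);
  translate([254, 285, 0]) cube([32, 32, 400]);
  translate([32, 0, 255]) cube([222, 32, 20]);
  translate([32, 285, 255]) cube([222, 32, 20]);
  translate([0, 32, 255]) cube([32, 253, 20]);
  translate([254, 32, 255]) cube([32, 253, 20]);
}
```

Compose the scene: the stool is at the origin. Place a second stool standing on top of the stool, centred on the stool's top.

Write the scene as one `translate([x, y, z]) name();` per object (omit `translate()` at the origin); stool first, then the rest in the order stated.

stool();
translate([24, 21, 392]) stool_2();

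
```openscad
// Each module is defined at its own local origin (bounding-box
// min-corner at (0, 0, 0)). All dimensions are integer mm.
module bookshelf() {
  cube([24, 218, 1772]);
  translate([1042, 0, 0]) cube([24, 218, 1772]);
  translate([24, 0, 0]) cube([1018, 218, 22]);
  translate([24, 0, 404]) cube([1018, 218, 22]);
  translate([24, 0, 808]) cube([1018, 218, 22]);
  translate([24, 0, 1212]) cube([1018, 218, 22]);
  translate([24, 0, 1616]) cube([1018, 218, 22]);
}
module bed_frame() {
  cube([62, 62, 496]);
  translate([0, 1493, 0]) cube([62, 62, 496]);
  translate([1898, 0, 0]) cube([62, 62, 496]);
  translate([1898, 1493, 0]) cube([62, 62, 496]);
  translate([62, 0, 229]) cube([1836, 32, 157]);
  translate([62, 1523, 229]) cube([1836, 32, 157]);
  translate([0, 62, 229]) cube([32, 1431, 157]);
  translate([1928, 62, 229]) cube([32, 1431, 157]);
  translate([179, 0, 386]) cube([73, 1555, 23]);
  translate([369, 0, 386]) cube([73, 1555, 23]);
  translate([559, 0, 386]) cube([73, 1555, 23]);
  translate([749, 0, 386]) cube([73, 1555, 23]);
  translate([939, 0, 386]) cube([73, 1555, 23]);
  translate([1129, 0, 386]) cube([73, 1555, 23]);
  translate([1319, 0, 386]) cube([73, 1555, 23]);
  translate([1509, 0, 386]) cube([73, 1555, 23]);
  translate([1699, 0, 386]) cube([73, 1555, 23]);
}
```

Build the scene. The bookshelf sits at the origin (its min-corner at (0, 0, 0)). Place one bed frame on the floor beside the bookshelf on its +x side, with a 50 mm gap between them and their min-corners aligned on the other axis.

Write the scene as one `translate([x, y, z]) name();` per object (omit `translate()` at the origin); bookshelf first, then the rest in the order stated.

bookshelf();
translate([1116, 0, 0]) bed_frame();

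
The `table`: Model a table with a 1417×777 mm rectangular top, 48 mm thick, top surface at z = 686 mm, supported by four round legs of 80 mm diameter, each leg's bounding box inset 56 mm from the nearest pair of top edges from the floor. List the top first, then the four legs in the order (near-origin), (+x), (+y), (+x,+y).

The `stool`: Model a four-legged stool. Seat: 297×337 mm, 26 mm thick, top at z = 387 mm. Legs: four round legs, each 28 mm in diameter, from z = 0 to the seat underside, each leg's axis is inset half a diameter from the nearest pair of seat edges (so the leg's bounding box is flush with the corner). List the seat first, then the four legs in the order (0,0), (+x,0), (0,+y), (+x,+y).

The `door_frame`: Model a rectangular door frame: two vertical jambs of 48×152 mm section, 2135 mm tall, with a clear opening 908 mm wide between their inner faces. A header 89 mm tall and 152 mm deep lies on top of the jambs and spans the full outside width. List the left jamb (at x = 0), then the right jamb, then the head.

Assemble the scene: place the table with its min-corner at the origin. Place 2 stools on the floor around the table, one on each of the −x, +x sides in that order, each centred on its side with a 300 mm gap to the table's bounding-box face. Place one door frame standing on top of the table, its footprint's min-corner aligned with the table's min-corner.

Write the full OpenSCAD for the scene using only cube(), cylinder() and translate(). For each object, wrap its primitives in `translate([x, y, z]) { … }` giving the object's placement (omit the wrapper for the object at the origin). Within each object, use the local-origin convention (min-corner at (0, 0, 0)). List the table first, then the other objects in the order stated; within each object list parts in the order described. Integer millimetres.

translate([0, 0, 638]) cube([1417, 777, 48]);
translate([96, 96, 0]) cylinder(h = 638, r = 40);
translate([1321, 96, 0]) cylinder(h = 638, r = 40);
translate([96, 681, 0]) cylinder(h = 638, r = 40);
translate([1321, 681, 0]) cylinder(h = 638, r = 40);
translate([-597, 220, 0]) {
  translate([0, 0, 361]) cube([297, 337, 26]);
  translate([14, 14, 0]) cylinder(h = 361, r = 14);
  translate([283, 14, 0]) cylinder(h = 361, r = 14);
  translate([14, 323, 0]) cylinder(h = 361, r = 14);
  translate([283, 323, 0]) cylinder(h = 361, r = 14);
}
translate([1717, 220, 0]) {
  translate([0, 0, 361]) cube([297, 337, 26]);
  translate([14, 14, 0]) cylinder(h = 361, r = 14);
  translate([283, 14, 0]) cylinder(h = 361, r = 14);
  translate([14, 323, 0]) cylinder(h = 361, r = 14);
  translate([283, 323, 0]) cylinder(h = 361, r = 14);
}
translate([0, 0, 686]) {
  cube([48, 152, 2135]);
  translate([956, 0, 0]) cube([48, 152, 2135]);
  translate([0, 0, 2135]) cube([1004, 152, 89]);
}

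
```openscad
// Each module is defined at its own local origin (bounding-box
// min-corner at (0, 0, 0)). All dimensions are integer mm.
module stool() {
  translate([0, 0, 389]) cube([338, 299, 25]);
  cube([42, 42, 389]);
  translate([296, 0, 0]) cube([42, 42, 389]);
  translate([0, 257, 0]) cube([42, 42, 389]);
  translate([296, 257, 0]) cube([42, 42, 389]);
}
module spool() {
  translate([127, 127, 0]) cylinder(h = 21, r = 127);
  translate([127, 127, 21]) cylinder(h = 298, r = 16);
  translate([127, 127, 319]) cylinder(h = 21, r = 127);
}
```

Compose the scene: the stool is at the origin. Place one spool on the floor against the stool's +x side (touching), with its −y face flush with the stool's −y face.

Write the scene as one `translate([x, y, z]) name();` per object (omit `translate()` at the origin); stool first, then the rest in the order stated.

stool();
translate([338, 0, 0]) spool();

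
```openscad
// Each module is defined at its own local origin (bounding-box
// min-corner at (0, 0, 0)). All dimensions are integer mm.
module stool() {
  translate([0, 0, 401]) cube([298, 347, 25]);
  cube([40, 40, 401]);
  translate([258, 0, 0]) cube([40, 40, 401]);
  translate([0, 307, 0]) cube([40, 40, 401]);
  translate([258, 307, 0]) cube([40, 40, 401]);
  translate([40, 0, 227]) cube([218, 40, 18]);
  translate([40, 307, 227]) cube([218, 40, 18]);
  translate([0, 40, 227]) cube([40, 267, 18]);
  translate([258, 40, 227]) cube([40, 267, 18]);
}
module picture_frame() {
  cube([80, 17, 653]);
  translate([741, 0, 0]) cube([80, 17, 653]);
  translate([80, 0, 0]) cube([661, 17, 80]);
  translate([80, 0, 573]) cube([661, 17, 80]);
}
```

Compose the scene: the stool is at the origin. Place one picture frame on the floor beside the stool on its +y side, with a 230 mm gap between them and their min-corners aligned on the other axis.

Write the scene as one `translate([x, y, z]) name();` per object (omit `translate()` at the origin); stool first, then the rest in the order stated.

stool();
translate([0, 577, 0]) picture_frame();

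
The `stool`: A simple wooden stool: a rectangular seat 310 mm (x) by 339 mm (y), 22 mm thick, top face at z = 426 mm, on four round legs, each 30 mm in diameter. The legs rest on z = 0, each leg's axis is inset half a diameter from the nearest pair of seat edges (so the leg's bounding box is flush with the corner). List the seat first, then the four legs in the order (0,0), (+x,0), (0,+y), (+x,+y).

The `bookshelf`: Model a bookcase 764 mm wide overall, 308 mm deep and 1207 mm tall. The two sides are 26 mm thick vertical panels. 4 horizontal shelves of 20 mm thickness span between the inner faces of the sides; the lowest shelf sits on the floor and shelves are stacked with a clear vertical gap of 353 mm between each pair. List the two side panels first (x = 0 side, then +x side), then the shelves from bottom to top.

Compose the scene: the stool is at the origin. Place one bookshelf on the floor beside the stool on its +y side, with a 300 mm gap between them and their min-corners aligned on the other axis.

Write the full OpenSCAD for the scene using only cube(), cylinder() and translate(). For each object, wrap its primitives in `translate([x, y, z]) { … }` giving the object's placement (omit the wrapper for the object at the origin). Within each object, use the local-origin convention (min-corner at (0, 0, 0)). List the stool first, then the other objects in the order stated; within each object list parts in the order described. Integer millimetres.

translate([0, 0, 404]) cube([310, 339, 22]);
translate([15, 15, 0]) cylinder(h = 404, r = 15);
translate([295, 15, 0]) cylinder(h = 404, r = 15);
translate([15, 324, 0]) cylinder(h = 404, r = 15);
translate([295, 324, 0]) cylinder(h = 404, r = 15);
translate([0, 639, 0]) {
  cube([26, 308, 1207]);
  translate([738, 0, 0]) cube([26, 308, 1207]);
  translate([26, 0, 0]) cube([712, 308, 20]);
  translate([26, 0, 373]) cube([712, 308, 20]);
  translate([26, 0, 746]) cube([712, 308, 20]);
  translate([26, 0, 1119]) cube([712, 308, 20]);
}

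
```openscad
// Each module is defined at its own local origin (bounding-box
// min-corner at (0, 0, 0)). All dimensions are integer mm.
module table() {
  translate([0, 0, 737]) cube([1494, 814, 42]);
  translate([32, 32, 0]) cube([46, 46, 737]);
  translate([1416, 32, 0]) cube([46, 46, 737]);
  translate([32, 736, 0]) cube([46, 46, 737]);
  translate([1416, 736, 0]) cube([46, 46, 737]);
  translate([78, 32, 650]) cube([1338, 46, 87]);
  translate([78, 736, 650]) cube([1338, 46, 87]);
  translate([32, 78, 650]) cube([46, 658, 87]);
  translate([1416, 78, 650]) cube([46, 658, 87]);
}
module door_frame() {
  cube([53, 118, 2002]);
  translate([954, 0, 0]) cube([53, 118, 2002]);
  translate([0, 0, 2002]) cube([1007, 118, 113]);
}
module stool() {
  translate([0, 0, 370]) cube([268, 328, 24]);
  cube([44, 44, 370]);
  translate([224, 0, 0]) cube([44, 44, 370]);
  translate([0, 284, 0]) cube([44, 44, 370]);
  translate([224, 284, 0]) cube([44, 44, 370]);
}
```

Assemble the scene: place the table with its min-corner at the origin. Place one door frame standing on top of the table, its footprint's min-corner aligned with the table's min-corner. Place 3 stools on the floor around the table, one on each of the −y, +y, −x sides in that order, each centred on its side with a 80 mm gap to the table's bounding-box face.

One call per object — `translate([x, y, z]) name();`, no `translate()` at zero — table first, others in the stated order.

table();
translate([0, 0, 779]) door_frame();
translate([613, -408, 0]) stool();
translate([613, 894, 0]) stool();
translate([-348, 243, 0]) stool();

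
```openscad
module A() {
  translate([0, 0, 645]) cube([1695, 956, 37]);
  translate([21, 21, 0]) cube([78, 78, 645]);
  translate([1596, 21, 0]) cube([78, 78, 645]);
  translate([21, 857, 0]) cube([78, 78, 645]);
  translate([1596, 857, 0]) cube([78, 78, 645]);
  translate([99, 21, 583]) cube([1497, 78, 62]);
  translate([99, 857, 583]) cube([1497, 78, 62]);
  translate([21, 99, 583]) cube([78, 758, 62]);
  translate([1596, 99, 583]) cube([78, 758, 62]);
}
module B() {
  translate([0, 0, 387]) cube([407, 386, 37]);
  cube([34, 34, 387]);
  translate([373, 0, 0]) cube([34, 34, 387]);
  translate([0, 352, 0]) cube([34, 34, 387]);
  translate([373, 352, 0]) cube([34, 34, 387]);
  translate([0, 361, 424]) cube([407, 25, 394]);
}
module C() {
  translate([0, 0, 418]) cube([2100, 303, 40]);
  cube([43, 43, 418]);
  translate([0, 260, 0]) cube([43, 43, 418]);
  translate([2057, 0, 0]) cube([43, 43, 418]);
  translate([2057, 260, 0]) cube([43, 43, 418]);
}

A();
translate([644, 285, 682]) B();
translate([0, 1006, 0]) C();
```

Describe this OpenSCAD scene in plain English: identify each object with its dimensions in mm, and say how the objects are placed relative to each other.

A is a table with a 1695×956 mm rectangular top, 37 mm thick, top surface at z = 682 mm, supported by four 78×78 mm square legs, each inset 21 mm from the nearest pair of top edges, running from the floor. Four apron rails, 78 mm thick and 62 mm tall, run between adjacent legs with their top edges flush with the underside of the top and their outer faces flush with the legs' outer faces.

B is a chair: 407×386 mm seat, 37 mm thick, top at z = 424 mm, on four 34 mm square corner legs flush with the seat edges. A 25 mm thick backrest slab spans the full seat width, extending 394 mm above the seat top, its back face flush with the seat's +y edge.

C is a long wooden bench with a 2100 mm (x) × 303 mm (y) seat, 40 mm thick, its top surface 458 mm above the floor. Four 43 mm square legs at the seat corners, flush with the edges, run from z = 0 to the seat underside.

The chair is on top of the table, centred. The bench is on the floor beside the table on its +y side.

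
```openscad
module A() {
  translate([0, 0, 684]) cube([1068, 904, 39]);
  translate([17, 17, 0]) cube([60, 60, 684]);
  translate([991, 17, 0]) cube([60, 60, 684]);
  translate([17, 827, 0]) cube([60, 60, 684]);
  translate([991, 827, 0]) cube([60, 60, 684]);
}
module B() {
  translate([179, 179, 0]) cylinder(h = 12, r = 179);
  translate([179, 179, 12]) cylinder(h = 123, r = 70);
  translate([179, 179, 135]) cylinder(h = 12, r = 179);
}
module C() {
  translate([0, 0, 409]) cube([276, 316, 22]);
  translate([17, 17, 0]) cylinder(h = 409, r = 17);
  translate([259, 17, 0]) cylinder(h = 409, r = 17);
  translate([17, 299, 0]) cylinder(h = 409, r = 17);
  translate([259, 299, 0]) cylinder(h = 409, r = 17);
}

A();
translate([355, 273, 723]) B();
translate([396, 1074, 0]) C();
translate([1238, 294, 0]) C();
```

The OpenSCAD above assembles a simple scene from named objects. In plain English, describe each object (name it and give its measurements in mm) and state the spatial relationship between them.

A is a rectangular dining table. The top is 1068×904×39 mm with its upper surface at z = 723 mm. It stands on four 60×60 mm square legs, each inset 17 mm from the nearest pair of top edges, running from the floor to the underside of the top.

B is a spool: two coaxial disc flanges of radius 179 mm and thickness 12 mm, joined by a core cylinder of radius 70 mm and height 123 mm. The lower flange rests on z = 0 and the three cylinders share a vertical axis.

C is a simple wooden stool: a rectangular seat 276 mm (x) by 316 mm (y), 22 mm thick, top face at z = 431 mm, on four round legs, each 34 mm in diameter. The legs rest on z = 0, each leg's axis is inset half a diameter from the nearest pair of seat edges (so the leg's bounding box is flush with the corner).

The spool is on top of the table, centred. Two stools sit around the table at the +y, +x sides.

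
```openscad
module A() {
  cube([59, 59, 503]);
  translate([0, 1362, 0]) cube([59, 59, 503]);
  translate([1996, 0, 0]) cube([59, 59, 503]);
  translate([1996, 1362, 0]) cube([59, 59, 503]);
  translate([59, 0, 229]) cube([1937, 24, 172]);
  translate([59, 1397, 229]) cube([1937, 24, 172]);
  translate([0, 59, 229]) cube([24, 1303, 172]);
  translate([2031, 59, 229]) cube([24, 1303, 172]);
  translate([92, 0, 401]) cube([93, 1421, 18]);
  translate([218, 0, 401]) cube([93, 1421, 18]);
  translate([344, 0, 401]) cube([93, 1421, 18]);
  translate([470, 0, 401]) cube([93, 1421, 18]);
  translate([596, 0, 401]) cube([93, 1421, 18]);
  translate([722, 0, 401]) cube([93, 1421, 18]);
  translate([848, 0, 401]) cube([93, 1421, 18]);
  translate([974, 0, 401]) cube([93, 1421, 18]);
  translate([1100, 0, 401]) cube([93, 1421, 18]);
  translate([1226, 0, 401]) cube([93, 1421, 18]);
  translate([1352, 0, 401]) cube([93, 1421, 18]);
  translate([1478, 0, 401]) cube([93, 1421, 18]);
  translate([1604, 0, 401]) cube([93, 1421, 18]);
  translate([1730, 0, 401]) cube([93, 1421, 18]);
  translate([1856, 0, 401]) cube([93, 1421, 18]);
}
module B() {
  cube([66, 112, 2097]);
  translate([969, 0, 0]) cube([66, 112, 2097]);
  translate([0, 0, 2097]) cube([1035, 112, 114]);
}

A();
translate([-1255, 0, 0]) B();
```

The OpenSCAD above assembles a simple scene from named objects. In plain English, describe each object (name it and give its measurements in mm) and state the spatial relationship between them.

A is a bed frame 2055 mm long (x) by 1421 mm wide (y). Four 59×59 mm corner posts, 503 mm tall, at the corners of the footprint. Four rails of 24 mm thickness and 172 mm height run between adjacent posts with their undersides at z = 229 mm, their outer faces flush with the outside of the frame (the two x-running rails run between the posts' inner faces; the two y-running rails run between the posts' inner faces). 15 slats, each 93 mm wide (x) and 18 mm thick, lie across the top of the two x-running rails, running the full 1421 mm width of the frame in y; the slats are evenly spaced along x between the inner faces of the end posts with equal gaps (rounded down to the nearest mm) at the −x end and between each pair — any rounding remainder accumulates at the +x end.

B is a door frame. The clear opening is 903 mm wide and 2097 mm high. Two 66 mm wide jambs, 112 mm deep, stand either side of the opening from the floor to the top of the opening. A 114 mm thick head sits across the top of both jambs, spanning the full outside width of the frame.

The door frame is on the floor beside the bed frame on its −x side.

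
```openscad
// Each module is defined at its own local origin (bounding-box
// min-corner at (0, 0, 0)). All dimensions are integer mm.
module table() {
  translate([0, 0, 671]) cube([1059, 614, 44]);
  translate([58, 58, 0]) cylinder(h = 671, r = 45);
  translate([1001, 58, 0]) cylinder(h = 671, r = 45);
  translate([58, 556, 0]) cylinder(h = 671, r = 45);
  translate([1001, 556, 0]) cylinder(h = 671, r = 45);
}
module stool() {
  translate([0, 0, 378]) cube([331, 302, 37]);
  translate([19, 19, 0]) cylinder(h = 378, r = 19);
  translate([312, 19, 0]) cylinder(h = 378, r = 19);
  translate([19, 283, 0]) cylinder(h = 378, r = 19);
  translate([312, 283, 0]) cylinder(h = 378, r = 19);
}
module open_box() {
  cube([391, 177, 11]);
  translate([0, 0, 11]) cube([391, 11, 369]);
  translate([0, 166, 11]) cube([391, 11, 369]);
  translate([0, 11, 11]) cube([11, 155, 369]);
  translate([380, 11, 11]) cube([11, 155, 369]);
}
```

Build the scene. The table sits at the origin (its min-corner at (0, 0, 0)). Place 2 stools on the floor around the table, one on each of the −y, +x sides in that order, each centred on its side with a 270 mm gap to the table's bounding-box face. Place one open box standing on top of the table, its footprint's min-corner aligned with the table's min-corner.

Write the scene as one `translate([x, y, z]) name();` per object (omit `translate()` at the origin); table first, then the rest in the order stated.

table();
translate([364, -572, 0]) stool();
translate([1329, 156, 0]) stool();
translate([0, 0, 715]) open_box();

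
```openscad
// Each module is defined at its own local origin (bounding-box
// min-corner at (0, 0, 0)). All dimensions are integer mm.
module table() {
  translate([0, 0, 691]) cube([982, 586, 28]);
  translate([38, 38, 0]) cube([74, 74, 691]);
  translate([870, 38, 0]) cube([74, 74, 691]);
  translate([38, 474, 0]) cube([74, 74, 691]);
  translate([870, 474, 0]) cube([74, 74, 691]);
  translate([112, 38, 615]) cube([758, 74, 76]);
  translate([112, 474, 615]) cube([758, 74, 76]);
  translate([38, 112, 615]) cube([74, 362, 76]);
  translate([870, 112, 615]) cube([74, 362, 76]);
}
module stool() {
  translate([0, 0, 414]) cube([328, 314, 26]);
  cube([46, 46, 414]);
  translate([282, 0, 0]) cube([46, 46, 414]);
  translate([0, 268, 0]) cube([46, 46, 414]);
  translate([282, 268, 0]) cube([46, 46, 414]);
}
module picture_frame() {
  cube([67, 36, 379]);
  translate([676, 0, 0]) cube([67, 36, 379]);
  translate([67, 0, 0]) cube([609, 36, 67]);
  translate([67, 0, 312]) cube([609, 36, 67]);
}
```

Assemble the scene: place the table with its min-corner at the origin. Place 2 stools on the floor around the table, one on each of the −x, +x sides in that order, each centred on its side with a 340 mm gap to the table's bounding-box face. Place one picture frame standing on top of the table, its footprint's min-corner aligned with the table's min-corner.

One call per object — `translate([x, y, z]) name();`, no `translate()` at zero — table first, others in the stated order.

table();
translate([-668, 136, 0]) stool();
translate([1322, 136, 0]) stool();
translate([0, 0, 719]) picture_frame();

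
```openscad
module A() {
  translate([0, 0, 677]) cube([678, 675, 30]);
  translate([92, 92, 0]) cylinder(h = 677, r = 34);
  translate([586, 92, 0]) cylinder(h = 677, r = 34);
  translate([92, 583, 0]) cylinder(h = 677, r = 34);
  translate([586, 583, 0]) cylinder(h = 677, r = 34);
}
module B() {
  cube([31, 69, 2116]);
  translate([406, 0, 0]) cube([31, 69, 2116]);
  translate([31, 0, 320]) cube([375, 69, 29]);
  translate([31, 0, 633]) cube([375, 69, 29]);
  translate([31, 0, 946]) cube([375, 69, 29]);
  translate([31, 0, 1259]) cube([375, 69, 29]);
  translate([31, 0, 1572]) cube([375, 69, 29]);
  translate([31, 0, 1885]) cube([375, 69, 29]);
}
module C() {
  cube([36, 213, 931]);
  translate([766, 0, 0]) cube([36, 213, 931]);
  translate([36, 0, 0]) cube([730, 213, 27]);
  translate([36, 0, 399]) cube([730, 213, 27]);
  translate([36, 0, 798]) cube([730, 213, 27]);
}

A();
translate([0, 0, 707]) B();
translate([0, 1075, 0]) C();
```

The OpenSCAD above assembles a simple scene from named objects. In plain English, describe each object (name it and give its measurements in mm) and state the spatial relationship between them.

A is a rectangular dining table. The top is 678×675×30 mm with its upper surface at z = 707 mm. It stands on four round legs of 68 mm diameter, each leg's bounding box inset 58 mm from the nearest pair of top edges, running from the floor to the underside of the top.

B is a straight ladder. Two 31×69 mm vertical rails, 2116 mm tall, stand 437 mm apart (outside-to-outside) with their front faces coplanar on the −y side. 6 rungs, each 69 mm deep and 29 mm tall, span between the inner faces of the rails, front faces flush with the rails. The lowest rung's underside is at z = 320 mm and rungs are spaced 313 mm apart (underside to underside).

C is an open bookshelf. Two side panels, each 36 mm thick, 213 mm deep and 931 mm tall, stand 802 mm apart (outside-to-outside). Between them sit 3 shelves, each 27 mm thick and 213 mm deep, spanning the full gap between the sides. The bottom shelf rests on the floor (its underside at z = 0) and the clear gap between one shelf's top and the next shelf's underside is 372 mm.

The ladder is on top of the table. The bookshelf is on the floor beside the table on its +y side.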